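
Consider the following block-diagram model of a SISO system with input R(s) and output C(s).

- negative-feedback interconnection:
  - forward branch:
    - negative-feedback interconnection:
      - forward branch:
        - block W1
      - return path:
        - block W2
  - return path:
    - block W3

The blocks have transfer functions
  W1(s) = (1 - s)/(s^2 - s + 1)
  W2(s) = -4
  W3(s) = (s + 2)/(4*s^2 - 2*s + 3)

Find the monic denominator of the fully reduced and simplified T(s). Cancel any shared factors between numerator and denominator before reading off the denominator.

First reduce the diagram to T(s).

1. collapse the loop (W1 forward, W2 return) -> (1 - s)/(s^2 + 3*s - 3)
2. close the feedback loop around [W1/(1+W1*W2)], W3 -> (-4*s^3 + 6*s^2 - 5*s + 3)/(4*s^4 + 10*s^3 - 16*s^2 + 14*s - 7)
No further cancellation is possible in the step-2 result, so that is T(s). Its denominator becomes monic after dividing by the leading coefficient 4.

Answer: s^4 + 5*s^3/2 - 4*s^2 + 7*s/2 - 7/4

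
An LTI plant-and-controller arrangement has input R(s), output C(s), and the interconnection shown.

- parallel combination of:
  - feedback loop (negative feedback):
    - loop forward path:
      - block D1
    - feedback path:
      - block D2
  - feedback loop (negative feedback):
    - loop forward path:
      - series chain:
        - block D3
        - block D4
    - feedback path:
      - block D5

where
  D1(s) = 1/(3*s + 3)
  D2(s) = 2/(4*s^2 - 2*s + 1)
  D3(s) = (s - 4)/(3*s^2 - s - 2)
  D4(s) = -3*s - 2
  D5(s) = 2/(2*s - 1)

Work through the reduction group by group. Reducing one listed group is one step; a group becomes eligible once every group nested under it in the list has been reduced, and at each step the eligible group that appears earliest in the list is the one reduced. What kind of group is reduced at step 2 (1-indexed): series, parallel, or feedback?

Reducing step by step:

(1) reduce the feedback loop with forward D1 and return D2
(2) multiply D3, D4 (series)
(3) close the feedback loop around (D3*D4), D5
(4) add [D1/(1+D1*D2)], [(D3*D4)/(1+(D3*D4)*D5)] (parallel)
So the answer for step 2 is series.

Answer: series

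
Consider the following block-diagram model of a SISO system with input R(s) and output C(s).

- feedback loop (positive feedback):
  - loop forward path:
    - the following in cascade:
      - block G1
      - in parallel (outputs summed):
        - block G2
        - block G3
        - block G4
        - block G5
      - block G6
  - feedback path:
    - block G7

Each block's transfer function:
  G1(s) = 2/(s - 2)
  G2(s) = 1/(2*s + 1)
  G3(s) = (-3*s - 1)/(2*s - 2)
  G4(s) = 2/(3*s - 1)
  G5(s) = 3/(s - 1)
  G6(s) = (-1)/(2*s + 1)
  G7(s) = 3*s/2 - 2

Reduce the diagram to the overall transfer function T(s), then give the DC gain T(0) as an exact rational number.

(1) reduce the parallel group G2, G3, G4, G5, giving (-18*s^3 + 41*s^2 - 4*s - 7)/(12*s^3 - 10*s^2 - 4*s + 2)
(2) combine G1, (G2+G3+G4+G5), G6 in series, giving (18*s^3 - 41*s^2 + 4*s + 7)/(12*s^5 - 28*s^4 - s^3 + 18*s^2 + s - 2)
(3) feedback reduction of (G1*(G2+G3+G4+G5)*G6), G7, giving (36*s^3 - 82*s^2 + 8*s + 14)/(24*s^5 - 110*s^4 + 193*s^3 - 140*s^2 - 3*s + 24)
The step-3 result is T(s). Setting s = 0: T(0) = 14/24 = 7/12.

Hence the answer: 7/12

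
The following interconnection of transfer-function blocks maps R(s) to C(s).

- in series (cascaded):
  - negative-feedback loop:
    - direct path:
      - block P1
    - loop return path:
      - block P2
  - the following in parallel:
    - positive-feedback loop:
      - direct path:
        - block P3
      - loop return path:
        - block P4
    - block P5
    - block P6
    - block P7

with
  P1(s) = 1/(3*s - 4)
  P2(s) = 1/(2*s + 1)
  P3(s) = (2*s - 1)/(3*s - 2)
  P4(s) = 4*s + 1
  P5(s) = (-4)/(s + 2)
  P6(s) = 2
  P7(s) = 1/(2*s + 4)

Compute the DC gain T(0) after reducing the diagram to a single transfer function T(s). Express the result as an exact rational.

Answer: -5/12

Working:
Step 1 - close the feedback loop around P1, P2 gives (2*s + 1)/(6*s^2 - 5*s - 3)
Step 2 - close the feedback loop around P3, P4 gives (1 - 2*s)/(8*s^2 - 5*s + 1)
Step 3 - reduce the parallel group [P3/(1-P3*P4)], P5, P6, P7 gives (32*s^3 - 16*s^2 - 7*s + 5)/(16*s^3 + 22*s^2 - 18*s + 4)
Step 4 - reduce the series chain [P1/(1+P1*P2)], ([P3/(1-P3*P4)]+P5+P6+P7) gives (64*s^4 - 30*s^2 + 3*s + 5)/(96*s^5 + 52*s^4 - 266*s^3 + 48*s^2 + 34*s - 12)
DC gain: substitute s = 0 into T(s) from step 4: T(0) = 5/(-12) = -5/12.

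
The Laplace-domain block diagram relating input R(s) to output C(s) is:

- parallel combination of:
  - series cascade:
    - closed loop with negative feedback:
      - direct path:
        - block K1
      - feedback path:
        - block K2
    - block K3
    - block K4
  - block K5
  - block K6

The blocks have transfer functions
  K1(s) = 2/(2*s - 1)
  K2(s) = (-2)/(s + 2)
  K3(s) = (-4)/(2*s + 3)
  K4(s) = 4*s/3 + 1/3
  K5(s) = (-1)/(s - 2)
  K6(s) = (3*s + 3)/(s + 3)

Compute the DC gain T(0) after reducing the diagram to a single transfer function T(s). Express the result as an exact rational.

Step 1 - apply the feedback formula to K1, K2 = (2*s + 4)/(2*s^2 + 3*s - 6)
Step 2 - cascade [K1/(1+K1*K2)], K3, K4 = (-32*s^2 - 72*s - 16)/(12*s^3 + 36*s^2 - 9*s - 54)
Step 3 - combine ([K1/(1+K1*K2)]*K3*K4), K5, K6 in parallel = (36*s^5 + 28*s^4 - 383*s^3 - 346*s^2 + 713*s + 582)/(12*s^5 + 48*s^4 - 45*s^3 - 279*s^2 + 324)
Evaluating the step-3 result (the overall T(s)) at s = 0 gives T(0) = 582/324 = 97/54.

Answer: 97/54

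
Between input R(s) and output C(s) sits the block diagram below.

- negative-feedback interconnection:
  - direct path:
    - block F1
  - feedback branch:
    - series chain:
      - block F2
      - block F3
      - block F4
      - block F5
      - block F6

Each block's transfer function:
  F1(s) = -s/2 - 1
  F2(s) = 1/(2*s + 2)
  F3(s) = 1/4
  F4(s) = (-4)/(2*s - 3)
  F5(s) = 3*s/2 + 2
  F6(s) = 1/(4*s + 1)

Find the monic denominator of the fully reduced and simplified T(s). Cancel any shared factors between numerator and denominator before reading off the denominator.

1. multiply F2, F3, F4, F5, F6 (series) -> (-3*s - 4)/(32*s^3 - 8*s^2 - 52*s - 12)
2. close the feedback loop around F1, (F2*F3*F4*F5*F6) -> (-32*s^4 - 56*s^3 + 68*s^2 + 116*s + 24)/(64*s^3 - 13*s^2 - 94*s - 16)
T(s) is the step-2 result (common factors already cancelled). Leading coefficient of the denominator: 64. Divide through by 64 for the monic polynomial.

Answer: s^3 - 13*s^2/64 - 47*s/32 - 1/4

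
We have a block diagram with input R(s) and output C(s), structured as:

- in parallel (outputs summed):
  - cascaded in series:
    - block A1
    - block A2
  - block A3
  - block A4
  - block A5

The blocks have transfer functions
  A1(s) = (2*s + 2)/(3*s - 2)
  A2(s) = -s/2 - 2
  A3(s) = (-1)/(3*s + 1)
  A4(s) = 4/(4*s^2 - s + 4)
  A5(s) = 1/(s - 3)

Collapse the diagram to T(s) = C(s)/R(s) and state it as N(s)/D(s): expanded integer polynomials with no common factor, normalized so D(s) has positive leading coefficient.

Step 1: multiply A1, A2 (series): (-s^2 - 5*s - 4)/(3*s - 2)
Step 2: add (A1*A2), A3, A4, A5 (parallel), which is the overall transfer function T(s) = C(s)/R(s) in lowest terms

Answer: (-12*s^6 - 25*s^5 + 143*s^4 + 191*s^3 - 11*s^2 + 244*s + 40)/(36*s^5 - 129*s^4 + 94*s^3 - 103*s^2 + 22*s + 24)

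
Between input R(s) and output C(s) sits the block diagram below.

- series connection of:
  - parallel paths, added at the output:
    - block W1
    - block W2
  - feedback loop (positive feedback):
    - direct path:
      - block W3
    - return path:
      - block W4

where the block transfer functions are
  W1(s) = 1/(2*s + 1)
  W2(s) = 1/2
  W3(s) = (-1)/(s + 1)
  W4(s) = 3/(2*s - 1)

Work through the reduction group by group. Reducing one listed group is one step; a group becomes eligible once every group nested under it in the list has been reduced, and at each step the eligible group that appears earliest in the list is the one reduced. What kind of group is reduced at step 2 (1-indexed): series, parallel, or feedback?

Reducing step by step:

(1) sum the parallel branches W1, W2
(2) close the feedback loop around W3, W4
(3) combine (W1+W2), [W3/(1-W3*W4)] in series
So the answer for step 2 is feedback.

Answer: feedback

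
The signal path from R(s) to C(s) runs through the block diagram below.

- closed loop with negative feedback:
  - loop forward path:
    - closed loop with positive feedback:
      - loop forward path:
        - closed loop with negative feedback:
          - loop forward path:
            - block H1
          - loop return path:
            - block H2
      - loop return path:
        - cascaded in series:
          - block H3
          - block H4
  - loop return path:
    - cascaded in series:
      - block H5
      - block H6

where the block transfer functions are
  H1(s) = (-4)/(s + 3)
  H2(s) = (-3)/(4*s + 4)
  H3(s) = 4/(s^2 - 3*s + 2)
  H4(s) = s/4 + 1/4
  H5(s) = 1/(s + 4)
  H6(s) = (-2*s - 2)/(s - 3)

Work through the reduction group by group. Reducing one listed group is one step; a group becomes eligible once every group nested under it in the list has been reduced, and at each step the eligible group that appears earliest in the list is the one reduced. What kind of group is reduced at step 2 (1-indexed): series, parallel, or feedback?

Answer: series

Working:
Step 1 - collapse the loop (H1 forward, H2 return)
Step 2 - reduce the series chain H3, H4
Step 3 - close the feedback loop around [H1/(1+H1*H2)], (H3*H4)
Step 4 - reduce the series chain H5, H6
Step 5 - close the feedback loop around [[H1/(1+H1*H2)]/(1-[H1/(1+H1*H2)]*(H3*H4))], (H5*H6)
Step 2 collapses a series group.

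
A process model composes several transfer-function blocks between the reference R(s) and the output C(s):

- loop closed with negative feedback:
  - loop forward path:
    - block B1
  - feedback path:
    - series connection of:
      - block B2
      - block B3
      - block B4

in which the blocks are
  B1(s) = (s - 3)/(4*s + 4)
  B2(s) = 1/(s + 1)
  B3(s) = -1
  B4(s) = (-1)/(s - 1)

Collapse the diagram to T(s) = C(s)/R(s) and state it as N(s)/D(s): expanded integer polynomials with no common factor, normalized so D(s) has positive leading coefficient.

Reducing step by step:

Step 1. cascade B2, B3, B4 -> 1/(s^2 - 1)
Step 2. apply the feedback formula to B1, (B2*B3*B4) - this is the overall T(s), already in the required normalized form

Answer: (s^3 - 3*s^2 - s + 3)/(4*s^3 + 4*s^2 - 3*s - 7)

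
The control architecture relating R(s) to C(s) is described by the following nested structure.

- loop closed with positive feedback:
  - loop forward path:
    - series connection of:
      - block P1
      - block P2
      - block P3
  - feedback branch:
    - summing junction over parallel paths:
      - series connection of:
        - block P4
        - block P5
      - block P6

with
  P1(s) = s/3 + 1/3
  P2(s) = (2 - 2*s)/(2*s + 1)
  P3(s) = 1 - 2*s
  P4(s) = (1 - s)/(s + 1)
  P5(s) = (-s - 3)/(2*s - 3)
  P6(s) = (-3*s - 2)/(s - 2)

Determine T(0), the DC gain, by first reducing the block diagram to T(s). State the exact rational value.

Step 1. cascade P1, P2, P3; result (4*s^3 - 2*s^2 - 4*s + 2)/(6*s + 3)
Step 2. combine P4, P5 in series; result (s^2 + 2*s - 3)/(2*s^2 - s - 3)
Step 3. reduce the parallel group (P4*P5), P6; result (-5*s^3 - s^2 + 4*s + 12)/(2*s^3 - 5*s^2 - s + 6)
Step 4. apply the feedback formula to (P1*P2*P3), ((P4*P5)+P6); result (8*s^5 - 32*s^4 + 30*s^3 + 20*s^2 - 38*s + 12)/(20*s^5 - 26*s^4 - 58*s^2 + 79*s - 6)
DC gain: substitute s = 0 into T(s) from step 4: T(0) = 12/(-6) = -2.

Therefore the answer is -2.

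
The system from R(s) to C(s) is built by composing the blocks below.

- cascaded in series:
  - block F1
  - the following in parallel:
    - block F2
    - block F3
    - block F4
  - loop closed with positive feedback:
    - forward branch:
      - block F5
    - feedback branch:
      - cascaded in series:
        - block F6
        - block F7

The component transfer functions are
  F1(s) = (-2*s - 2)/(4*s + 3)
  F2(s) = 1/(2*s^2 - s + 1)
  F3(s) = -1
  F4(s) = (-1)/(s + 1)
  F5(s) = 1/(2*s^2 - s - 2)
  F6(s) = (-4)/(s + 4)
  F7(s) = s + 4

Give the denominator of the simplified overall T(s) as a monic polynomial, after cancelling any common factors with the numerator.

The answer is s^5 - s^4/4 + s^3 + 9*s^2/16 - s/16 + 3/8.

Reasoning:
Step 1: sum the parallel branches F2, F3, F4 gives (-2*s^3 - 3*s^2 + 2*s - 1)/(2*s^3 + s^2 + 1)
Step 2: cascade F6, F7 gives -4
Step 3: close the feedback loop around F5, (F6*F7) gives 1/(2*s^2 - s + 2)
Step 4: multiply F1, (F2+F3+F4), [F5/(1-F5*(F6*F7))] (series) gives (4*s^3 + 6*s^2 - 4*s + 2)/(16*s^5 - 4*s^4 + 16*s^3 + 9*s^2 - s + 6)
Step 4 gives the fully reduced T(s), with no common factor left to cancel. The denominator's leading coefficient is 16, so divide each of its coefficients by 16 to get the monic form.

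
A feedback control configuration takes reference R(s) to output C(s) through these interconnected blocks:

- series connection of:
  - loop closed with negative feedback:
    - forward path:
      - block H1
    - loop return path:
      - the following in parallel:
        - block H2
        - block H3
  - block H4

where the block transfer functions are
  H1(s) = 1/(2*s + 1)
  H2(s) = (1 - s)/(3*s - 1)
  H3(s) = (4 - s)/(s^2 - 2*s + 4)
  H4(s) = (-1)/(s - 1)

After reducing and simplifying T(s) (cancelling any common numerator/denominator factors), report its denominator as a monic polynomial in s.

1. parallel reduction of H2, H3, giving (-s^3 + 7*s)/(3*s^3 - 7*s^2 + 14*s - 4)
2. apply the feedback formula to H1, (H2+H3), giving (3*s^3 - 7*s^2 + 14*s - 4)/(6*s^4 - 12*s^3 + 21*s^2 + 13*s - 4)
3. series reduction of [H1/(1+H1*(H2+H3))], H4, giving (-3*s^3 + 7*s^2 - 14*s + 4)/(6*s^5 - 18*s^4 + 33*s^3 - 8*s^2 - 17*s + 4)
The result of step 3 is T(s) in lowest terms. Its denominator has leading coefficient 6; dividing the denominator through by 6 makes it monic.

Answer: s^5 - 3*s^4 + 11*s^3/2 - 4*s^2/3 - 17*s/6 + 2/3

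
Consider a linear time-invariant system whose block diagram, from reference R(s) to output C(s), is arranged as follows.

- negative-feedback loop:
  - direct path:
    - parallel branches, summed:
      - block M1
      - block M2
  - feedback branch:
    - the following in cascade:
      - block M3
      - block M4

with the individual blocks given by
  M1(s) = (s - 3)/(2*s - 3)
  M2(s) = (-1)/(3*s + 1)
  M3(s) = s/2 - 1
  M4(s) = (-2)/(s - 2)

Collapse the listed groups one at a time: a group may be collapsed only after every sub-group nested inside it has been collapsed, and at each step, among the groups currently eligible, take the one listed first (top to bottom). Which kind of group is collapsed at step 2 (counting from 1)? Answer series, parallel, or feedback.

The answer is series.

Reasoning:
Step 1. combine M1, M2 in parallel
Step 2. reduce the series chain M3, M4
Step 3. feedback reduction of (M1+M2), (M3*M4)
At step 2 the group reduced is series.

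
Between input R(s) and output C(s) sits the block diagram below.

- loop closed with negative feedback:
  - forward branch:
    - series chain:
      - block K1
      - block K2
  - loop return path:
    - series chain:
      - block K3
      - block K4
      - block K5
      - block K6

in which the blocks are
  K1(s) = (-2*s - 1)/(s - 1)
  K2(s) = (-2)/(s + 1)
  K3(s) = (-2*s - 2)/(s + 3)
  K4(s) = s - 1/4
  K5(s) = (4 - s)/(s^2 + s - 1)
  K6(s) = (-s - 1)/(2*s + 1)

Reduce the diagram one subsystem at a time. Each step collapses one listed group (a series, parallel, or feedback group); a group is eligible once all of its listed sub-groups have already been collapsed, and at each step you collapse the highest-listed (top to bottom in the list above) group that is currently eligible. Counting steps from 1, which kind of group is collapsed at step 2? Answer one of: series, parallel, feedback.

1. combine K1, K2 in series
2. reduce the series chain K3, K4, K5, K6
3. reduce the feedback loop with forward (K1*K2) and return (K3*K4*K5*K6)
So the answer for step 2 is series.

Hence the answer: series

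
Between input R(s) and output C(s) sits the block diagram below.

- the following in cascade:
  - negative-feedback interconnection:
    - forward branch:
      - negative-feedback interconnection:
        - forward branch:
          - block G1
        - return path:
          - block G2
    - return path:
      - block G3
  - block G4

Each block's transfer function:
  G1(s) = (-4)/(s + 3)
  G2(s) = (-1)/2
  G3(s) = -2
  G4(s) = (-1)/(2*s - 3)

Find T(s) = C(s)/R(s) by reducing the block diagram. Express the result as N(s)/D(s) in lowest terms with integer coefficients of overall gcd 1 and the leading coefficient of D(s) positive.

Step 1: collapse the loop (G1 forward, G2 return), giving (-4)/(s + 5)
Step 2: feedback reduction of [G1/(1+G1*G2)], G3, giving (-4)/(s + 13)
Step 3: cascade [[G1/(1+G1*G2)]/(1+[G1/(1+G1*G2)]*G3)], G4 - this is the overall T(s), already in the required normalized form

Final answer: 4/(2*s^2 + 23*s - 39)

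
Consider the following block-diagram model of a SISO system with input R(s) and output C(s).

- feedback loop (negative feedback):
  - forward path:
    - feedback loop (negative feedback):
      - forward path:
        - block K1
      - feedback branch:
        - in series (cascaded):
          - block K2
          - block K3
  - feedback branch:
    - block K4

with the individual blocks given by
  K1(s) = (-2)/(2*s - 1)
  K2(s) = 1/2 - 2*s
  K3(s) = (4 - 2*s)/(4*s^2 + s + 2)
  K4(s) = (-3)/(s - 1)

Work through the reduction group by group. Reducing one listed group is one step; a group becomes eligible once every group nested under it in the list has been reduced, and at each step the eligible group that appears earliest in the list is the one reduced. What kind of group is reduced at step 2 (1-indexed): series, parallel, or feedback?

1. multiply K2, K3 (series)
2. close the feedback loop around K1, (K2*K3)
3. feedback reduction of [K1/(1+K1*(K2*K3))], K4
Step 2: feedback.

Answer: feedback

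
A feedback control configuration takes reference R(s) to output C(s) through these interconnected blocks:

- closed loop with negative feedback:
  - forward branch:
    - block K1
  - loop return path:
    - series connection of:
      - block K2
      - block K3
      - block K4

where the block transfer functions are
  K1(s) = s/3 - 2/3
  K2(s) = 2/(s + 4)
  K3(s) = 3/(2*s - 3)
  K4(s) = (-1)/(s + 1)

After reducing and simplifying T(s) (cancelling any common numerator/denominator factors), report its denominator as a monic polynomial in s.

Answer: s^3 + 7*s^2/2 - 9*s/2 - 4

Working:
1. multiply K2, K3, K4 (series); result (-6)/(2*s^3 + 7*s^2 - 7*s - 12)
2. feedback reduction of K1, (K2*K3*K4); result (2*s^4 + 3*s^3 - 21*s^2 + 2*s + 24)/(6*s^3 + 21*s^2 - 27*s - 24)
T(s) is the step-2 result (common factors already cancelled). Leading coefficient of the denominator: 6. Divide through by 6 for the monic polynomial.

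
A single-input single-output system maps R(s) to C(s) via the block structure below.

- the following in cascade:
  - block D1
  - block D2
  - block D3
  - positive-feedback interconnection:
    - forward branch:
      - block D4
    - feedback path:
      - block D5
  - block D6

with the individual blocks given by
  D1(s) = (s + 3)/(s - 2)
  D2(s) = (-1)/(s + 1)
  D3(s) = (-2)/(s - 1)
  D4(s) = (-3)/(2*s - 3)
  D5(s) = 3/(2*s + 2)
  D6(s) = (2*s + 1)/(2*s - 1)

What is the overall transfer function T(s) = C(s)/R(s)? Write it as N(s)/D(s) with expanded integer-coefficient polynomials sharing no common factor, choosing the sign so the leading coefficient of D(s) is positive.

Step 1. close the feedback loop around D4, D5; result (-6*s - 6)/(4*s^2 - 2*s + 3)
Step 2. combine D1, D2, D3, [D4/(1-D4*D5)], D6 in series, which is the overall transfer function T(s) = C(s)/R(s) in lowest terms

Hence the answer: (-24*s^2 - 84*s - 36)/(8*s^5 - 32*s^4 + 48*s^3 - 43*s^2 + 25*s - 6)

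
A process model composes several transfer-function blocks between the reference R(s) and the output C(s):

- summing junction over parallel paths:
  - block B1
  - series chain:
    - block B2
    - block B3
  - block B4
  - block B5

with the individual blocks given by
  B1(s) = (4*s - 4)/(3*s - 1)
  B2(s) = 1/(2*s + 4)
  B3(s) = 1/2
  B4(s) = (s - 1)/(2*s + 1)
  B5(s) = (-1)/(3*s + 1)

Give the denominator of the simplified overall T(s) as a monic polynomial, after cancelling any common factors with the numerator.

The answer is s^4 + 5*s^3/2 + 8*s^2/9 - 5*s/18 - 1/9.

Reasoning:
Step 1. cascade B2, B3, giving 1/(4*s + 8)
Step 2. sum the parallel branches B1, (B2*B3), B4, B5, giving (132*s^4 + 206*s^3 - 215*s^2 - 154*s - 17)/(72*s^4 + 180*s^3 + 64*s^2 - 20*s - 8)
No further cancellation is possible in the step-2 result, so that is T(s). Its denominator becomes monic after dividing by the leading coefficient 72.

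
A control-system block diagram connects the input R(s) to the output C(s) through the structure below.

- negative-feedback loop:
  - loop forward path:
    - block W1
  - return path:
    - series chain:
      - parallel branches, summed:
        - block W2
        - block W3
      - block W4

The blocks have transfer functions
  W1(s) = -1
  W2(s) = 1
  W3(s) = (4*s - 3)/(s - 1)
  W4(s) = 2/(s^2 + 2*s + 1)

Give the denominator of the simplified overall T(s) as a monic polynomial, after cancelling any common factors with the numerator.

Step 1: combine W2, W3 in parallel -> (5*s - 4)/(s - 1)
Step 2: multiply (W2+W3), W4 (series) -> (10*s - 8)/(s^3 + s^2 - s - 1)
Step 3: collapse the loop (W1 forward, ((W2+W3)*W4) return) -> (-s^3 - s^2 + s + 1)/(s^3 + s^2 - 11*s + 7)
That last expression is T(s), already simplified, and its denominator is already monic.

Hence the answer: s^3 + s^2 - 11*s + 7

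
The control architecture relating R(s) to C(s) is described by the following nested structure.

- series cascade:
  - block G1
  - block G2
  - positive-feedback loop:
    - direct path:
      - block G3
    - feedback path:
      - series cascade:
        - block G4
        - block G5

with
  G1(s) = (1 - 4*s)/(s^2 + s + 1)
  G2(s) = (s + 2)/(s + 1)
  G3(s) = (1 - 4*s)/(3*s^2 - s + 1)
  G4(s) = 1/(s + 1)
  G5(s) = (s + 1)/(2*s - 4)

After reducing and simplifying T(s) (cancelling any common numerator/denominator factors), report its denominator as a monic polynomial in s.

First reduce the diagram to T(s).

(1) multiply G4, G5 (series) = 1/(2*s - 4)
(2) collapse the loop (G3 forward, (G4*G5) return) = (-8*s^2 + 18*s - 4)/(6*s^3 - 14*s^2 + 10*s - 5)
(3) multiply G1, G2, [G3/(1-G3*(G4*G5))] (series) = (32*s^4 - 16*s^3 - 126*s^2 + 64*s - 8)/(6*s^6 - 2*s^5 - 6*s^4 - 7*s^3 - 4*s^2 - 5)
Step 3 gives the fully reduced T(s), with no common factor left to cancel. The denominator's leading coefficient is 6, so divide each of its coefficients by 6 to get the monic form.

Answer: s^6 - s^5/3 - s^4 - 7*s^3/6 - 2*s^2/3 - 5/6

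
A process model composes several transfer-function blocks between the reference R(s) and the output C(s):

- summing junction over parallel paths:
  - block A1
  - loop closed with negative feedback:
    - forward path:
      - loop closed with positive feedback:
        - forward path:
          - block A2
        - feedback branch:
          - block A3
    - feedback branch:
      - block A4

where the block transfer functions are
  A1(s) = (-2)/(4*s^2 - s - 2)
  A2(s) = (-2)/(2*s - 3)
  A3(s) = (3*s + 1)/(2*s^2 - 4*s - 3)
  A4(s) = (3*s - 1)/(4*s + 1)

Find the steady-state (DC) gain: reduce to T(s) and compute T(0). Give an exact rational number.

First reduce the diagram to T(s).

(1) feedback reduction of A2, A3 gives (-4*s^2 + 8*s + 6)/(4*s^3 - 14*s^2 + 12*s + 11)
(2) feedback reduction of [A2/(1-A2*A3)], A4 gives (-16*s^3 + 28*s^2 + 32*s + 6)/(16*s^4 - 64*s^3 + 62*s^2 + 66*s + 5)
(3) sum the parallel branches A1, [[A2/(1-A2*A3)]/(1+[A2/(1-A2*A3)]*A4)] gives (-64*s^5 + 96*s^4 + 260*s^3 - 188*s^2 - 202*s - 22)/(64*s^6 - 272*s^5 + 280*s^4 + 330*s^3 - 170*s^2 - 137*s - 10)
That last expression is T(s); at s = 0 only the constant terms survive, so T(0) = -22/(-10) = 11/5.

Answer: 11/5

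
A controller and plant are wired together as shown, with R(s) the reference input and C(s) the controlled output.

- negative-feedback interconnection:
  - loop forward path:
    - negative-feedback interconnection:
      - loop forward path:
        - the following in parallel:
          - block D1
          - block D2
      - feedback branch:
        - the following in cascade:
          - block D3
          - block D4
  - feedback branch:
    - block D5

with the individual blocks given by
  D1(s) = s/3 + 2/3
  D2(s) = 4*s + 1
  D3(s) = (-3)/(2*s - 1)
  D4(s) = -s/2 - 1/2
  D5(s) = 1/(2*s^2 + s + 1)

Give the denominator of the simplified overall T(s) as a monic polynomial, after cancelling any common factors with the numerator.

Reducing step by step:

Step 1. add D1, D2 (parallel); result 13*s/3 + 5/3
Step 2. combine D3, D4 in series; result (3*s + 3)/(4*s - 2)
Step 3. reduce the feedback loop with forward (D1+D2) and return (D3*D4); result (52*s^2 - 6*s - 10)/(39*s^2 + 66*s + 9)
Step 4. collapse the loop ([(D1+D2)/(1+(D1+D2)*(D3*D4))] forward, D5 return); result (104*s^4 + 40*s^3 + 26*s^2 - 16*s - 10)/(78*s^4 + 171*s^3 + 175*s^2 + 69*s - 1)
That last expression is T(s), already simplified. Scaling its denominator by 1/78 (the reciprocal of the leading coefficient) yields the monic denominator.

Answer: s^4 + 57*s^3/26 + 175*s^2/78 + 23*s/26 - 1/78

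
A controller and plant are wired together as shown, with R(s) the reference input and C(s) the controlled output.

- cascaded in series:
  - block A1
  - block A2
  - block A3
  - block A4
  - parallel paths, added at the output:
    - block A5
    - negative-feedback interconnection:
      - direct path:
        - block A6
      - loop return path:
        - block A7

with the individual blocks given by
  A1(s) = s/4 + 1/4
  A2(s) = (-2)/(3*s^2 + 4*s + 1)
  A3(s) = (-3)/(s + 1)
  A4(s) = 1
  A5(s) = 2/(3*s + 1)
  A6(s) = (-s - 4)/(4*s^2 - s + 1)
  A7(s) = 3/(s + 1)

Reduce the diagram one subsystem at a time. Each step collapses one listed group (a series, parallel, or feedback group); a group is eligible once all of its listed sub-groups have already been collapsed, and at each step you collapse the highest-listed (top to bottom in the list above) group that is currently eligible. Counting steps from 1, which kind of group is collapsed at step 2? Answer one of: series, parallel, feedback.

Step 1 - collapse the loop (A6 forward, A7 return)
Step 2 - add A5, [A6/(1+A6*A7)] (parallel)
Step 3 - reduce the series chain A1, A2, A3, A4, (A5+[A6/(1+A6*A7)])
So the answer for step 2 is parallel.

Answer: parallel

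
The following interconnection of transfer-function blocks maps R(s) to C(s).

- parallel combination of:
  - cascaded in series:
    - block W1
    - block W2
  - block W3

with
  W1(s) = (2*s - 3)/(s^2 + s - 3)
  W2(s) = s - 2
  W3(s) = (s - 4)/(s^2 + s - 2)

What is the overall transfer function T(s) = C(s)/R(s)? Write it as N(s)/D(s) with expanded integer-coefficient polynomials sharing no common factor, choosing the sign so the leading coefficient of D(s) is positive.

Step 1 - cascade W1, W2; result (2*s^2 - 7*s + 6)/(s^2 + s - 3)
Step 2 - reduce the parallel group (W1*W2), W3 - this is the overall T(s), already in the required normalized form

Therefore the answer is (2*s^4 - 4*s^3 - 8*s^2 + 13*s)/(s^4 + 2*s^3 - 4*s^2 - 5*s + 6).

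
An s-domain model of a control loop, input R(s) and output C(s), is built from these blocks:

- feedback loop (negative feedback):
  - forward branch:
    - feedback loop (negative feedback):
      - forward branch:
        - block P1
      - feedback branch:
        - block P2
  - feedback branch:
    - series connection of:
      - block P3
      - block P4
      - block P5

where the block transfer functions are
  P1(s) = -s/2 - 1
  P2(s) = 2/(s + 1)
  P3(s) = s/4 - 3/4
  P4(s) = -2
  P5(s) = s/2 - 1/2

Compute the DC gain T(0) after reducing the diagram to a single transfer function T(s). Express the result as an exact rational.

Step 1 - close the feedback loop around P1, P2; result s^2/2 + 3*s/2 + 1
Step 2 - cascade P3, P4, P5; result -s^2/4 + s - 3/4
Step 3 - reduce the feedback loop with forward [P1/(1+P1*P2)] and return (P3*P4*P5); result (-4*s^2 - 12*s - 8)/(s^4 - s^3 - 7*s^2 + s - 2)
Step 3 gives the overall T(s). Then T(0) = -8/(-2) = 4.

Therefore the answer is 4.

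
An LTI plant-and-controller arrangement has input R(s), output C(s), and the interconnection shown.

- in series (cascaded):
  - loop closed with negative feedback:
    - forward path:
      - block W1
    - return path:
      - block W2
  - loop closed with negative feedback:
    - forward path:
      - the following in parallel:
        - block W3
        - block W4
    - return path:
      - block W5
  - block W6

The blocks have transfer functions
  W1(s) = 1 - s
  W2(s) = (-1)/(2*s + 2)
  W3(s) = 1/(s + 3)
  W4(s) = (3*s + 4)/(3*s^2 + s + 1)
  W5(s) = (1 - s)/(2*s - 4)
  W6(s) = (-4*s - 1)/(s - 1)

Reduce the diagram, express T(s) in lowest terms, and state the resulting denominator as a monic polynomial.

Answer: s^5 + 2*s^4/3 - 59*s^3/9 - 67*s^2/18 - s/3 + 1/18

Working:
Step 1. close the feedback loop around W1, W2; result (2 - 2*s^2)/(3*s + 1)
Step 2. reduce the parallel group W3, W4; result (6*s^2 + 14*s + 13)/(3*s^3 + 10*s^2 + 4*s + 3)
Step 3. collapse the loop ((W3+W4) forward, W5 return); result (12*s^3 + 4*s^2 - 30*s - 52)/(6*s^4 + 2*s^3 - 40*s^2 - 9*s + 1)
Step 4. reduce the series chain [W1/(1+W1*W2)], [(W3+W4)/(1+(W3+W4)*W5)], W6; result (96*s^5 + 152*s^4 - 176*s^3 - 708*s^2 - 580*s - 104)/(18*s^5 + 12*s^4 - 118*s^3 - 67*s^2 - 6*s + 1)
No further cancellation is possible in the step-4 result, so that is T(s). Its denominator becomes monic after dividing by the leading coefficient 18.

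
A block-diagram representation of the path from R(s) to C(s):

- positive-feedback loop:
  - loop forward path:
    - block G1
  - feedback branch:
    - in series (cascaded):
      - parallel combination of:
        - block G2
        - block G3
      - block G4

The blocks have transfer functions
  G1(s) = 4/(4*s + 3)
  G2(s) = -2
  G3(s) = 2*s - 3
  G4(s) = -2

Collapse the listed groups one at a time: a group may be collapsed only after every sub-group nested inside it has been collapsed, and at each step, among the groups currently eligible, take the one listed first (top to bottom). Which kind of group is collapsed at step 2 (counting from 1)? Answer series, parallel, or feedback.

[1] combine G2, G3 in parallel
[2] series reduction of (G2+G3), G4
[3] feedback reduction of G1, ((G2+G3)*G4)
Step 2: series.

Therefore the answer is series.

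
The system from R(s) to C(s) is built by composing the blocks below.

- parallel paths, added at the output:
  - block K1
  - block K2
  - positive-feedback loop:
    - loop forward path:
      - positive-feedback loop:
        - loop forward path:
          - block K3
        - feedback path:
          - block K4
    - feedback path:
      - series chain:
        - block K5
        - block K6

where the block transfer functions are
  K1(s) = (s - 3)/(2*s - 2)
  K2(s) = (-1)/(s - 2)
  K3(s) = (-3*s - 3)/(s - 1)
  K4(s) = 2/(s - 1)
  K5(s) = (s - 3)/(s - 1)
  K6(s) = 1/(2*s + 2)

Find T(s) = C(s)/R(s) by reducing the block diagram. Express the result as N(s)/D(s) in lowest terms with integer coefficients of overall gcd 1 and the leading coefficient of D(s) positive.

The answer is (-10*s^4 + 33*s^3 - 68*s^2 + 17*s + 64)/(4*s^4 + 10*s^3 - 48*s^2 + 14*s + 20).

Reasoning:
[1] apply the feedback formula to K3, K4 gives (3 - 3*s^2)/(s^2 + 4*s + 7)
[2] cascade K5, K6 gives (s - 3)/(2*s^2 - 2)
[3] apply the feedback formula to [K3/(1-K3*K4)], (K5*K6) gives (6 - 6*s^2)/(2*s^2 + 11*s + 5)
[4] combine K1, K2, [[K3/(1-K3*K4)]/(1-[K3/(1-K3*K4)]*(K5*K6))] in parallel, which is the overall transfer function T(s) = C(s)/R(s) in lowest terms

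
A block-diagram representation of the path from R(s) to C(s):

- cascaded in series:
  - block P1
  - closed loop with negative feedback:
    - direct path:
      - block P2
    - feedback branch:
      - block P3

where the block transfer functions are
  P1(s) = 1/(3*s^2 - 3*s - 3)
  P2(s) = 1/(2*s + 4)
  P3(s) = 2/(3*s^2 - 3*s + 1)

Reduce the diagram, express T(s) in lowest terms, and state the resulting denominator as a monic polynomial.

Reducing step by step:

1. reduce the feedback loop with forward P2 and return P3 -> (3*s^2 - 3*s + 1)/(6*s^3 + 6*s^2 - 10*s + 6)
2. cascade P1, [P2/(1+P2*P3)] -> (3*s^2 - 3*s + 1)/(18*s^5 - 66*s^3 + 30*s^2 + 12*s - 18)
No further cancellation is possible in the step-2 result, so that is T(s). Its denominator becomes monic after dividing by the leading coefficient 18.

Answer: s^5 - 11*s^3/3 + 5*s^2/3 + 2*s/3 - 1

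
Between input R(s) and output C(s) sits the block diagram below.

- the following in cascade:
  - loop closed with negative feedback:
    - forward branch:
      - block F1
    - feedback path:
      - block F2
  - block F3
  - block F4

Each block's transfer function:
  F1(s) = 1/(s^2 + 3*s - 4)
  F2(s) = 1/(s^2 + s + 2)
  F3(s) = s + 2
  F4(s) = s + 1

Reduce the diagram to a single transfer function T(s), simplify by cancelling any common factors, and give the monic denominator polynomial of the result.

Step 1 - collapse the loop (F1 forward, F2 return); result (s^2 + s + 2)/(s^4 + 4*s^3 + s^2 + 2*s - 7)
Step 2 - multiply [F1/(1+F1*F2)], F3, F4 (series); result (s^4 + 4*s^3 + 7*s^2 + 8*s + 4)/(s^4 + 4*s^3 + s^2 + 2*s - 7)
That last expression is T(s), already simplified, and its denominator is already monic.

Therefore the answer is s^4 + 4*s^3 + s^2 + 2*s - 7.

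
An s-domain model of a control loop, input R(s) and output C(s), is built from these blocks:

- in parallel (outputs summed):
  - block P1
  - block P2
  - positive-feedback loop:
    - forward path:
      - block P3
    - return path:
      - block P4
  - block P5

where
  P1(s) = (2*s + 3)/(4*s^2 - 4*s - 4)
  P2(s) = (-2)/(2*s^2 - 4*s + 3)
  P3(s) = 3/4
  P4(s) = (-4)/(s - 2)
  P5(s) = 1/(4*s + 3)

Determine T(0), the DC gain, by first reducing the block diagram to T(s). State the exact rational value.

First reduce the diagram to T(s).

[1] reduce the feedback loop with forward P3 and return P4, giving (3*s - 6)/(4*s + 4)
[2] reduce the parallel group P1, P2, [P3/(1-P3*P4)], P5, giving (24*s^6 - 78*s^5 + 86*s^4 - 9*s^3 - 65*s^2 + 144*s + 93)/(32*s^6 - 40*s^5 - 64*s^4 + 84*s^3 + 40*s^2 - 72*s - 36)
DC gain: substitute s = 0 into T(s) from step 2: T(0) = 93/(-36) = -31/12.

Answer: -31/12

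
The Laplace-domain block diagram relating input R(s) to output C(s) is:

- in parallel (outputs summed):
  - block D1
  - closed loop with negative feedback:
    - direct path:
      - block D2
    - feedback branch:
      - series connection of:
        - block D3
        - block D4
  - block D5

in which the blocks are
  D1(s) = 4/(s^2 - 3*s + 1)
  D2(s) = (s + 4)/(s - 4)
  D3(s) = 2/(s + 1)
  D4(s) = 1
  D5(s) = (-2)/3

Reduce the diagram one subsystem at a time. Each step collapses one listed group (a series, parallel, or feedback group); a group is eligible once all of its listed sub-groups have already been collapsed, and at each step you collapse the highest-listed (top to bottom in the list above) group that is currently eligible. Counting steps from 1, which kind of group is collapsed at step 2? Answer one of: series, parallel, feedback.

Reducing step by step:

Step 1. reduce the series chain D3, D4
Step 2. apply the feedback formula to D2, (D3*D4)
Step 3. add D1, [D2/(1+D2*(D3*D4))], D5 (parallel)
At step 2 the group reduced is feedback.

Answer: feedback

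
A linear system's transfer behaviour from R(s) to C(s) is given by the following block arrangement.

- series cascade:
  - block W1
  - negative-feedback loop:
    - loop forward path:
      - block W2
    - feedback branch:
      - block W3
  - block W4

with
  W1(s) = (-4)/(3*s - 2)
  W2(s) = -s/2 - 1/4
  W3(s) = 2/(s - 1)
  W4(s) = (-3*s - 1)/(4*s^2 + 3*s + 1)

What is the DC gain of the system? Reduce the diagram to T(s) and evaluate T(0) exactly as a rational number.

The answer is 1/3.

Reasoning:
Step 1 - apply the feedback formula to W2, W3 = s^2/3 - s/6 - 1/6
Step 2 - multiply W1, [W2/(1+W2*W3)], W4 (series) = (12*s^3 - 2*s^2 - 8*s - 2)/(36*s^3 + 3*s^2 - 9*s - 6)
That last expression is T(s); at s = 0 only the constant terms survive, so T(0) = -2/(-6) = 1/3.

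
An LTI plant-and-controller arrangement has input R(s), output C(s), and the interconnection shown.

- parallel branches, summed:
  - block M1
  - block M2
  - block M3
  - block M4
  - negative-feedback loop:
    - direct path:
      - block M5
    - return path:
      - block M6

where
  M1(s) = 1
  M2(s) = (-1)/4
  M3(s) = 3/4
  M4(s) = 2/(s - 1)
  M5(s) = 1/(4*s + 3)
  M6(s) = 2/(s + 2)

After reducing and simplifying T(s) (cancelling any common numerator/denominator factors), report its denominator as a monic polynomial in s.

Reducing step by step:

1. feedback reduction of M5, M6 = (s + 2)/(4*s^2 + 11*s + 8)
2. add M1, M2, M3, M4, [M5/(1+M5*M6)] (parallel) = (12*s^3 + 39*s^2 + 37*s + 4)/(8*s^3 + 14*s^2 - 6*s - 16)
No further cancellation is possible in the step-2 result, so that is T(s). Its denominator becomes monic after dividing by the leading coefficient 8.

Answer: s^3 + 7*s^2/4 - 3*s/4 - 2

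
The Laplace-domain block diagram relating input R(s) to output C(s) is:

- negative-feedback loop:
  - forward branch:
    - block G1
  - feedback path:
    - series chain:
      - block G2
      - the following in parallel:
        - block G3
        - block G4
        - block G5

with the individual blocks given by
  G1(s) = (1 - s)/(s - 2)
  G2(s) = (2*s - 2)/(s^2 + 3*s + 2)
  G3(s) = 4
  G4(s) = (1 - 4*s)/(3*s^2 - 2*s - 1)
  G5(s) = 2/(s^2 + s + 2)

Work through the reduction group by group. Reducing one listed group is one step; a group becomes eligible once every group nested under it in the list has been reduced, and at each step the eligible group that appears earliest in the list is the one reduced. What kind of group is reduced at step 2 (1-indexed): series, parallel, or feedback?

Step 1. add G3, G4, G5 (parallel)
Step 2. combine G2, (G3+G4+G5) in series
Step 3. feedback reduction of G1, (G2*(G3+G4+G5))
So the answer for step 2 is series.

Answer: series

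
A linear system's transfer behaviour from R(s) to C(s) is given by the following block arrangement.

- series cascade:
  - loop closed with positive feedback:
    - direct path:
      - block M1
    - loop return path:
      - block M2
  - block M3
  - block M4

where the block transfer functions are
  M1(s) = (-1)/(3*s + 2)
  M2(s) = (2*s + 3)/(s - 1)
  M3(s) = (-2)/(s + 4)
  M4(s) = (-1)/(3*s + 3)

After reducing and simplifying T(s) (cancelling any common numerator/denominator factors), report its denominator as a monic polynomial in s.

The answer is s^4 + 16*s^3/3 + 6*s^2 + 3*s + 4/3.

Reasoning:
Step 1. feedback reduction of M1, M2, giving (1 - s)/(3*s^2 + s + 1)
Step 2. combine [M1/(1-M1*M2)], M3, M4 in series, giving (2 - 2*s)/(9*s^4 + 48*s^3 + 54*s^2 + 27*s + 12)
The result of step 2 is T(s) in lowest terms. Its denominator has leading coefficient 9; dividing the denominator through by 9 makes it monic.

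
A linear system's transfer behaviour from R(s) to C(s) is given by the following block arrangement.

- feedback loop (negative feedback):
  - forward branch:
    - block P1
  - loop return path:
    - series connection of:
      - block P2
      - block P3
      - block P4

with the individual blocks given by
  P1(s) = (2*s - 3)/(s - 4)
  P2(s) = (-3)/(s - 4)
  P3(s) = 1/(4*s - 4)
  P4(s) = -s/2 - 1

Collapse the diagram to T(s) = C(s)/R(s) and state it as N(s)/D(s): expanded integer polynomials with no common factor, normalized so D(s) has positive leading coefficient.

The answer is (16*s^3 - 104*s^2 + 184*s - 96)/(8*s^3 - 66*s^2 + 195*s - 146).

Reasoning:
Step 1: multiply P2, P3, P4 (series) = (3*s + 6)/(8*s^2 - 40*s + 32)
Step 2: reduce the feedback loop with forward P1 and return (P2*P3*P4): this yields T(s), and no further normalization is needed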